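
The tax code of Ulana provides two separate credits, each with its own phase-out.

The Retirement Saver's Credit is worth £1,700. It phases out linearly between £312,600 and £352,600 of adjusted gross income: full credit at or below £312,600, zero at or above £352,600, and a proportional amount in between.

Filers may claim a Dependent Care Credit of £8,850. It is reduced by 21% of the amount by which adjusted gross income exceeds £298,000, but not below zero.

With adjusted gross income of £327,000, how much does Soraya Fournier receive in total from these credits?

Retirement Saver's Credit: £327,000 is £14,400 into a £40,000 phase-out range, leaving 25,600/40,000 of the credit: £1,700 × 25,600/40,000 = £1,088.
Dependent Care Credit: 21% of the £29,000 excess over £298,000 is £6,090; credit = £8,850 − £6,090 = £2,760.
Total: £1,088 + £2,760 = £3,848.

£3,848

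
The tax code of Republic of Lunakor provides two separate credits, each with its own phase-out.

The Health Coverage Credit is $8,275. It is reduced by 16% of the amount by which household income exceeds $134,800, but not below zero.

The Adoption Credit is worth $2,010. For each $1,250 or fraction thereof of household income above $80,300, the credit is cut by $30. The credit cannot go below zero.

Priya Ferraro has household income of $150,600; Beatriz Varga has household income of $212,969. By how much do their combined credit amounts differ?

Priya ($150,600): Health Coverage Credit: 16% of the $15,800 excess over $134,800 is $2,528; credit = $8,275 − $2,528 = $5,747. Adoption Credit: income exceeds $80,300 by $70,300, which is 57 full-or-partial $1,250 increments; reduction = 57 × $30 = $1,710, leaving $300. total $5,747 + $300 = $6,047
Beatriz ($212,969): Health Coverage Credit: 16% of the $78,169 excess over $134,800 is $12,507.04 ≥ base, so the credit is $0. Adoption Credit: income exceeds $80,300 by $132,669 → 107 increments × $30 = $3,210 ≥ base, so the credit is $0. total $0 + $0 = $0
Difference: |$6,047 − $0| = $6,047.

$6,047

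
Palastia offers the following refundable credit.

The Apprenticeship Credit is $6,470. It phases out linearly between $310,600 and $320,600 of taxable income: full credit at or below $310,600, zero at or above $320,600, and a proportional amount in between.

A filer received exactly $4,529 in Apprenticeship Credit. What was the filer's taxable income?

$4,529 is 4,529/6,470 of the full $6,470, so 1,941/6,470 of the $10,000 range has been used: income = $310,600 + $10,000 × 1,941/6,470 = $313,600.

$313,600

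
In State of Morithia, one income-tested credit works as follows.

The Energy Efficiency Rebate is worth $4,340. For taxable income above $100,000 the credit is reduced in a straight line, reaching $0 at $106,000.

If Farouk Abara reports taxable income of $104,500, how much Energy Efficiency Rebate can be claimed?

Energy Efficiency Rebate: $104,500 is $4,500 into a $6,000 phase-out range, leaving 1,500/6,000 of the credit: $4,340 × 1,500/6,000 = $1,085.

$1,085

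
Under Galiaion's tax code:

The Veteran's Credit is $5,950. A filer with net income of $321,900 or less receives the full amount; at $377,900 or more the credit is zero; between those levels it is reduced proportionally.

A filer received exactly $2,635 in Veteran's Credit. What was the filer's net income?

$2,635 is 2,635/5,950 of the full $5,950, so 3,315/5,950 of the $56,000 range has been used: income = $321,900 + $56,000 × 3,315/5,950 = $353,100.

$353,100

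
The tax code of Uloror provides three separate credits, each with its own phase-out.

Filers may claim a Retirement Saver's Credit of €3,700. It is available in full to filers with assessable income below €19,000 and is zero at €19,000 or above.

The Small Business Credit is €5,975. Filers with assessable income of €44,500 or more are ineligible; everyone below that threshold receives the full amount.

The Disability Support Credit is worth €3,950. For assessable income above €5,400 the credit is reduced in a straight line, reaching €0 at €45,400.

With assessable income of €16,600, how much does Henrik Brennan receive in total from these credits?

€12,519

Retirement Saver's Credit: €16,600 is below the €19,000 cutoff, so the full €3,700 applies.
Small Business Credit: €16,600 is below the €44,500 cutoff, so the full €5,975 applies.
Disability Support Credit: €16,600 is €11,200 into a €40,000 phase-out range, leaving 28,800/40,000 of the credit: €3,950 × 28,800/40,000 = €2,844.
Total: €3,700 + €5,975 + €2,844 = €12,519.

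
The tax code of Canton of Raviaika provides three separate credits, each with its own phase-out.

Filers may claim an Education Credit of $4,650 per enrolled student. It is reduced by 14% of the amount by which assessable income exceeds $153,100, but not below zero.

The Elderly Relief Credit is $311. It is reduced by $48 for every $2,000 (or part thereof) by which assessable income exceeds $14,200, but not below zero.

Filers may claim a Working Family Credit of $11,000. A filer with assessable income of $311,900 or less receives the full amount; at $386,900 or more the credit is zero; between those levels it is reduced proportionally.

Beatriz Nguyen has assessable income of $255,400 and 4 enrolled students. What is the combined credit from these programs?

$15,278

Education Credit: base = 4 × $4,650 = $18,600. 14% of the $102,300 excess over $153,100 is $14,322; credit = $18,600 − $14,322 = $4,278.
Elderly Relief Credit: income exceeds $14,200 by $241,200 → 121 increments × $48 = $5,808 ≥ base, so the credit is $0.
Working Family Credit: $255,400 is at or below the $311,900 threshold, so the full $11,000 applies.
Total: $4,278 + $0 + $11,000 = $15,278.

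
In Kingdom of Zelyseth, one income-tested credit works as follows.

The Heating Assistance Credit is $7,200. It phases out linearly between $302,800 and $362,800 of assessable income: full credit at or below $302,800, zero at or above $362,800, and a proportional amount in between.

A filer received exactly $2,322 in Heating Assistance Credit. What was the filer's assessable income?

$2,322 is 2,322/7,200 of the full $7,200, so 4,878/7,200 of the $60,000 range has been used: income = $302,800 + $60,000 × 4,878/7,200 = $343,450.

$343,450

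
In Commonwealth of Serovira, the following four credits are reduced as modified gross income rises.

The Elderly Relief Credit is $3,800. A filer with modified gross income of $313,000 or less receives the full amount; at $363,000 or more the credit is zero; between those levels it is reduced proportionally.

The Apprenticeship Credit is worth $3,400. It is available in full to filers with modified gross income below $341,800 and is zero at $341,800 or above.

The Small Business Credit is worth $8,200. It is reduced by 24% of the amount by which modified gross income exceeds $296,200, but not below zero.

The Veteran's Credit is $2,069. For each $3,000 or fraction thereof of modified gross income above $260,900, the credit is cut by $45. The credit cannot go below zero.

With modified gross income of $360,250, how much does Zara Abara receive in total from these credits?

$748

Elderly Relief Credit: $360,250 is $47,250 into a $50,000 phase-out range, leaving 2,750/50,000 of the credit: $3,800 × 2,750/50,000 = $209.
Apprenticeship Credit: $360,250 meets or exceeds the $341,800 cutoff, so the credit is $0.
Small Business Credit: 24% of the $64,050 excess over $296,200 is $15,372 ≥ base, so the credit is $0.
Veteran's Credit: income exceeds $260,900 by $99,350, which is 34 full-or-partial $3,000 increments; reduction = 34 × $45 = $1,530, leaving $539.
Total: $209 + $0 + $0 + $539 = $748.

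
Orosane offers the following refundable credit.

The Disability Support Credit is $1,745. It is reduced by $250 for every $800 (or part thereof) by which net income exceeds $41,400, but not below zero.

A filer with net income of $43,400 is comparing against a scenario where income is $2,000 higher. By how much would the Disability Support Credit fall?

$500

At $43,400 — income exceeds $41,400 by $2,000, which is 3 full-or-partial $800 increments; reduction = 3 × $250 = $750, leaving $995.
At $45,400 — income exceeds $41,400 by $4,000, which is 5 full-or-partial $800 increments; reduction = 5 × $250 = $1,250, leaving $495.
Lost: $995 − $495 = $500.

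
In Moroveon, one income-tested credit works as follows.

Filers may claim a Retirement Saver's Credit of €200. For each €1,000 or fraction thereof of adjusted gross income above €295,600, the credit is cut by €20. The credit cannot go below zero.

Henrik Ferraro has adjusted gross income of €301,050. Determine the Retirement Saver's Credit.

€80

Retirement Saver's Credit: income exceeds €295,600 by €5,450, which is 6 full-or-partial €1,000 increments; reduction = 6 × €20 = €120, leaving €80.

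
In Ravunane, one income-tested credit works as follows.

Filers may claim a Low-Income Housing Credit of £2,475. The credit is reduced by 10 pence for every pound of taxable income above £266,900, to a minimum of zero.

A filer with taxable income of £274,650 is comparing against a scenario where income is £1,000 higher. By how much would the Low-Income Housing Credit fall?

£100

At £274,650 — 10% of the £7,750 excess over £266,900 is £775; credit = £2,475 − £775 = £1,700.
At £275,650 — 10% of the £8,750 excess over £266,900 is £875; credit = £2,475 − £875 = £1,600.
Lost: £1,700 − £1,600 = £100.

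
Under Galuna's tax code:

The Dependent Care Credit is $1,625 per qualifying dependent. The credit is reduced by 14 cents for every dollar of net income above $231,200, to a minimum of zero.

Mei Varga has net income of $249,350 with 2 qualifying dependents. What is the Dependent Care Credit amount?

$709

Dependent Care Credit: base = 2 × $1,625 = $3,250. 14% of the $18,150 excess over $231,200 is $2,541; credit = $3,250 − $2,541 = $709.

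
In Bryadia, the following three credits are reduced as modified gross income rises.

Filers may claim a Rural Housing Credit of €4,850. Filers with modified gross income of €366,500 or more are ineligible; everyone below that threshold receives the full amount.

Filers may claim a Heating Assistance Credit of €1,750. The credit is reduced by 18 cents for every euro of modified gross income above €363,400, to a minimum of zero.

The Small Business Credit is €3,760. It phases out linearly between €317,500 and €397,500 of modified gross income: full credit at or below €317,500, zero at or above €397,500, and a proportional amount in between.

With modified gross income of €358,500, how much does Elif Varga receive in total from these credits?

Rural Housing Credit: €358,500 is below the €366,500 cutoff, so the full €4,850 applies.
Heating Assistance Credit: €358,500 is at or below the €363,400 threshold, so the full €1,750 applies.
Small Business Credit: €358,500 is €41,000 into a €80,000 phase-out range, leaving 39,000/80,000 of the credit: €3,760 × 39,000/80,000 = €1,833.
Total: €4,850 + €1,750 + €1,833 = €8,433.

€8,433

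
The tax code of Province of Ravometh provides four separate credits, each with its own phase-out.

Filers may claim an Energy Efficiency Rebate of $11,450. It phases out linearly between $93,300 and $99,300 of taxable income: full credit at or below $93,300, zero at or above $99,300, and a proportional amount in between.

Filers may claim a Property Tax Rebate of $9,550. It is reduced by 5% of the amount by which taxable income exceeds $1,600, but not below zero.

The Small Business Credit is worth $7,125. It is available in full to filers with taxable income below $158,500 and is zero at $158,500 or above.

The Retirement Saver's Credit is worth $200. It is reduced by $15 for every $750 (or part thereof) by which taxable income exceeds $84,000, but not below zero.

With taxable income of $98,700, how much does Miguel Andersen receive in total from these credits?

Energy Efficiency Rebate: $98,700 is $5,400 into a $6,000 phase-out range, leaving 600/6,000 of the credit: $11,450 × 600/6,000 = $1,145.
Property Tax Rebate: 5% of the $97,100 excess over $1,600 is $4,855; credit = $9,550 − $4,855 = $4,695.
Small Business Credit: $98,700 is below the $158,500 cutoff, so the full $7,125 applies.
Retirement Saver's Credit: income exceeds $84,000 by $14,700 → 20 increments × $15 = $300 ≥ base, so the credit is $0.
Total: $1,145 + $4,695 + $7,125 + $0 = $12,965.

$12,965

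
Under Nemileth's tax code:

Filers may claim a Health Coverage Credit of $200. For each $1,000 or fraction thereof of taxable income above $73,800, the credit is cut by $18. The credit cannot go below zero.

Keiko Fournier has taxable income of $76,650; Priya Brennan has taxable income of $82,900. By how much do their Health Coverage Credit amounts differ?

$126

Keiko ($76,650): Health Coverage Credit: income exceeds $73,800 by $2,850, which is 3 full-or-partial $1,000 increments; reduction = 3 × $18 = $54, leaving $146.
Priya ($82,900): Health Coverage Credit: income exceeds $73,800 by $9,100, which is 10 full-or-partial $1,000 increments; reduction = 10 × $18 = $180, leaving $20.
Difference: |$146 − $20| = $126.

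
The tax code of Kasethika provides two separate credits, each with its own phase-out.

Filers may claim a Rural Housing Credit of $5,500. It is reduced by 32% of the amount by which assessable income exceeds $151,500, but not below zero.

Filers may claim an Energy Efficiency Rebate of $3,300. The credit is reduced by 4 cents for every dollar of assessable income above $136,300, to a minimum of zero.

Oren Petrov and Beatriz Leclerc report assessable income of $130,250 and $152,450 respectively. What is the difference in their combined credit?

$950

Oren ($130,250): Rural Housing Credit: $130,250 is at or below the $151,500 threshold, so the full $5,500 applies. Energy Efficiency Rebate: $130,250 is at or below the $136,300 threshold, so the full $3,300 applies. total $5,500 + $3,300 = $8,800
Beatriz ($152,450): Rural Housing Credit: 32% of the $950 excess over $151,500 is $304; credit = $5,500 − $304 = $5,196. Energy Efficiency Rebate: 4% of the $16,150 excess over $136,300 is $646; credit = $3,300 − $646 = $2,654. total $5,196 + $2,654 = $7,850
Difference: |$8,800 − $7,850| = $950.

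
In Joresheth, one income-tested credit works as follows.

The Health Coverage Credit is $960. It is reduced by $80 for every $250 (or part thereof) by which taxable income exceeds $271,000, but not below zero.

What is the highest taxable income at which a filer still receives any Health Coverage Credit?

$273,750

After 11 increments the reduction is 11 × $80 = $880, leaving $80; one more increment wipes it out. Increment 11 ends at excess 11 × $250 = $2,750, so the highest qualifying income is $271,000 + $2,750 = $273,750.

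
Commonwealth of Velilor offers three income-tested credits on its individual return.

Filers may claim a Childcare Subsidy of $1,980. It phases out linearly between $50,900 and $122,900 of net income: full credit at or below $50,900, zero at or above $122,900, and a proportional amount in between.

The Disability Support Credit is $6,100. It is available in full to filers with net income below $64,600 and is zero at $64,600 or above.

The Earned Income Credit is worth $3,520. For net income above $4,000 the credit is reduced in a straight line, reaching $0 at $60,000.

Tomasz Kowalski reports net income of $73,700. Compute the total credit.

Childcare Subsidy: $73,700 is $22,800 into a $72,000 phase-out range, leaving 49,200/72,000 of the credit: $1,980 × 49,200/72,000 = $1,353.
Disability Support Credit: $73,700 meets or exceeds the $64,600 cutoff, so the credit is $0.
Earned Income Credit: $73,700 is at or above $60,000, so the credit is $0.
Total: $1,353 + $0 + $0 = $1,353.

$1,353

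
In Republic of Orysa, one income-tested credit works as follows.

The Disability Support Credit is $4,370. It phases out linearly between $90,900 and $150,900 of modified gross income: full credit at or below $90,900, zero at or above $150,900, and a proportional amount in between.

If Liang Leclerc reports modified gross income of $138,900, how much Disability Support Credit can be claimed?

Disability Support Credit: $138,900 is $48,000 into a $60,000 phase-out range, leaving 12,000/60,000 of the credit: $4,370 × 12,000/60,000 = $874.

$874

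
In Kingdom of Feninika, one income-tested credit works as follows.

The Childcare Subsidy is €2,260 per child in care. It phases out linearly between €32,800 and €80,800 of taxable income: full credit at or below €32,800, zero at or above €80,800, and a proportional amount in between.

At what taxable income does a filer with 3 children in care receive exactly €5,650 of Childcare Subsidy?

€40,800

Full credit = 3 × €2,260 = €6,780.
€5,650 is 5,650/6,780 of the full €6,780, so 1,130/6,780 of the €48,000 range has been used: income = €32,800 + €48,000 × 1,130/6,780 = €40,800.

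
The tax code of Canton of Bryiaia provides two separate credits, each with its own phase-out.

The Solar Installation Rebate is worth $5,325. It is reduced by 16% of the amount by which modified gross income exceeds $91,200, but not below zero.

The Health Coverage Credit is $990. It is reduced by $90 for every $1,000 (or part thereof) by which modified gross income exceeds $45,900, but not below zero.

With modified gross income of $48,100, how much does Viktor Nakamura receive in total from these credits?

$6,045

Solar Installation Rebate: $48,100 is at or below the $91,200 threshold, so the full $5,325 applies.
Health Coverage Credit: income exceeds $45,900 by $2,200, which is 3 full-or-partial $1,000 increments; reduction = 3 × $90 = $270, leaving $720.
Total: $5,325 + $720 = $6,045.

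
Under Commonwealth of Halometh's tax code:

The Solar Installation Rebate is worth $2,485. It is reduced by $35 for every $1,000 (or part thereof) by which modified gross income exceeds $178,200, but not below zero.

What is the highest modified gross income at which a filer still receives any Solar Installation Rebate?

After 70 increments the reduction is 70 × $35 = $2,450, leaving $35; one more increment wipes it out. Increment 70 ends at excess 70 × $1,000 = $70,000, so the highest qualifying income is $178,200 + $70,000 = $248,200.

$248,200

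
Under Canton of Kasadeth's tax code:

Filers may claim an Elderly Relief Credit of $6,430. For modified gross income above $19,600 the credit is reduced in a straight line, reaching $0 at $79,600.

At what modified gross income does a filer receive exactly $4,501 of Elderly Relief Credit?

$4,501 is 4,501/6,430 of the full $6,430, so 1,929/6,430 of the $60,000 range has been used: income = $19,600 + $60,000 × 1,929/6,430 = $37,600.

$37,600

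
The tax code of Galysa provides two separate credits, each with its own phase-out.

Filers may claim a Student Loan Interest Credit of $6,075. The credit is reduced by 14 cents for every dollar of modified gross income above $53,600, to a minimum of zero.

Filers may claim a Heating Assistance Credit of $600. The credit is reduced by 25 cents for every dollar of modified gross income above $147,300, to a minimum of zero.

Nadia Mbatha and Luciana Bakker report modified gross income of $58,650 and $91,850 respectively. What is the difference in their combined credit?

Nadia ($58,650): Student Loan Interest Credit: 14% of the $5,050 excess over $53,600 is $707; credit = $6,075 − $707 = $5,368. Heating Assistance Credit: $58,650 is at or below the $147,300 threshold, so the full $600 applies. total $5,368 + $600 = $5,968
Luciana ($91,850): Student Loan Interest Credit: 14% of the $38,250 excess over $53,600 is $5,355; credit = $6,075 − $5,355 = $720. Heating Assistance Credit: $91,850 is at or below the $147,300 threshold, so the full $600 applies. total $720 + $600 = $1,320
Difference: |$5,968 − $1,320| = $4,648.

$4,648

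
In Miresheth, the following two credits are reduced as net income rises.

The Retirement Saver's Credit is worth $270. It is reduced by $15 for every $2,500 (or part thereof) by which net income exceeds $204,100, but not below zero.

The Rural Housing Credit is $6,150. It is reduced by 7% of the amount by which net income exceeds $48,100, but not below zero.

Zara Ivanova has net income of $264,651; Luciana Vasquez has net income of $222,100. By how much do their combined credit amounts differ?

$150

Zara ($264,651): Retirement Saver's Credit: income exceeds $204,100 by $60,551 → 25 increments × $15 = $375 ≥ base, so the credit is $0. Rural Housing Credit: 7% of the $216,551 excess over $48,100 is $15,158.57 ≥ base, so the credit is $0. total $0 + $0 = $0
Luciana ($222,100): Retirement Saver's Credit: income exceeds $204,100 by $18,000, which is 8 full-or-partial $2,500 increments; reduction = 8 × $15 = $120, leaving $150. Rural Housing Credit: 7% of the $174,000 excess over $48,100 is $12,180 ≥ base, so the credit is $0. total $150 + $0 = $150
Difference: |$0 − $150| = $150.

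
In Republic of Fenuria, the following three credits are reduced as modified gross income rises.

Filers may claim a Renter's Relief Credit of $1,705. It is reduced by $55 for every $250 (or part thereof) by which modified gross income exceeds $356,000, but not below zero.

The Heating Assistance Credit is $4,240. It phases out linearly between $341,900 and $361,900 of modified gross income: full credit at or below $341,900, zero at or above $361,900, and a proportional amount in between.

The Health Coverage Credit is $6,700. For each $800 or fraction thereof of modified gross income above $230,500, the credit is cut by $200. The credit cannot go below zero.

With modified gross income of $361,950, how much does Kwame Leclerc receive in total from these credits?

$385

Renter's Relief Credit: income exceeds $356,000 by $5,950, which is 24 full-or-partial $250 increments; reduction = 24 × $55 = $1,320, leaving $385.
Heating Assistance Credit: $361,950 is at or above $361,900, so the credit is $0.
Health Coverage Credit: income exceeds $230,500 by $131,450 → 165 increments × $200 = $33,000 ≥ base, so the credit is $0.
Total: $385 + $0 + $0 = $385.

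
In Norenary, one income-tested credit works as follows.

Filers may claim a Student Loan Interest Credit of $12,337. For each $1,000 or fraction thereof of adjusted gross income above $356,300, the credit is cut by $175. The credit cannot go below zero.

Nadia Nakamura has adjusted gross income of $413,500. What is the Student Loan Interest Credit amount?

$2,187

Student Loan Interest Credit: income exceeds $356,300 by $57,200, which is 58 full-or-partial $1,000 increments; reduction = 58 × $175 = $10,150, leaving $2,187.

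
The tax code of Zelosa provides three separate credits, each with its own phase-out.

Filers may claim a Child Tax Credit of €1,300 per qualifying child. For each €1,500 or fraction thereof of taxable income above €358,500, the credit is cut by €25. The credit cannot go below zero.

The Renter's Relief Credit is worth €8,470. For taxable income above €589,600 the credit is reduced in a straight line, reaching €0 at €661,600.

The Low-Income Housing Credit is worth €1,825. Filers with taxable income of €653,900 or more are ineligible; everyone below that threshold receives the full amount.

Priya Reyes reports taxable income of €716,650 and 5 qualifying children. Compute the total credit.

€525

Child Tax Credit: base = 5 × €1,300 = €6,500. income exceeds €358,500 by €358,150, which is 239 full-or-partial €1,500 increments; reduction = 239 × €25 = €5,975, leaving €525.
Renter's Relief Credit: €716,650 is at or above €661,600, so the credit is €0.
Low-Income Housing Credit: €716,650 meets or exceeds the €653,900 cutoff, so the credit is €0.
Total: €525 + €0 + €0 = €525.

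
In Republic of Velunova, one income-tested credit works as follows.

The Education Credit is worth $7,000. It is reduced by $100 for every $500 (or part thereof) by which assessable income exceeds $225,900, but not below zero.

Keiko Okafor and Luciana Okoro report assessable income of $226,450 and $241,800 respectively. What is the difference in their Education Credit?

$3,000

Keiko ($226,450): Education Credit: income exceeds $225,900 by $550, which is 2 full-or-partial $500 increments; reduction = 2 × $100 = $200, leaving $6,800.
Luciana ($241,800): Education Credit: income exceeds $225,900 by $15,900, which is 32 full-or-partial $500 increments; reduction = 32 × $100 = $3,200, leaving $3,800.
Difference: |$6,800 − $3,800| = $3,000.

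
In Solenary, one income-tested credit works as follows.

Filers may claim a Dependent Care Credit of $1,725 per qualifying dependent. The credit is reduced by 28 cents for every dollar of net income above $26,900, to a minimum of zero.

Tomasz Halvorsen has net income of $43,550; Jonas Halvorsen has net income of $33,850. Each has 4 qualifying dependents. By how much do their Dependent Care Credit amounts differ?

$2,716

Tomasz ($43,550): Dependent Care Credit: base = 4 × $1,725 = $6,900. 28% of the $16,650 excess over $26,900 is $4,662; credit = $6,900 − $4,662 = $2,238.
Jonas ($33,850): Dependent Care Credit: base = 4 × $1,725 = $6,900. 28% of the $6,950 excess over $26,900 is $1,946; credit = $6,900 − $1,946 = $4,954.
Difference: |$2,238 − $4,954| = $2,716.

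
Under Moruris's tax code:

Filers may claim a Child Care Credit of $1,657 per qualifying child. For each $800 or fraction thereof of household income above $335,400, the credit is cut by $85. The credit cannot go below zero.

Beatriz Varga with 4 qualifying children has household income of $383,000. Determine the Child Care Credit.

$1,528

Child Care Credit: base = 4 × $1,657 = $6,628. income exceeds $335,400 by $47,600, which is 60 full-or-partial $800 increments; reduction = 60 × $85 = $5,100, leaving $1,528.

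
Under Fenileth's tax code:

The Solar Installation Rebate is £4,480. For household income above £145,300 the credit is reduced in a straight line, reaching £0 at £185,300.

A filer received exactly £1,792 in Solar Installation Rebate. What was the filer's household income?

£1,792 is 1,792/4,480 of the full £4,480, so 2,688/4,480 of the £40,000 range has been used: income = £145,300 + £40,000 × 2,688/4,480 = £169,300.

£169,300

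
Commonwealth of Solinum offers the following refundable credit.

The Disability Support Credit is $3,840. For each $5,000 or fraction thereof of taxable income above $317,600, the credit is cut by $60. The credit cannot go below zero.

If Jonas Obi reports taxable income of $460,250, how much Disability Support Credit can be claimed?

$2,100

Disability Support Credit: income exceeds $317,600 by $142,650, which is 29 full-or-partial $5,000 increments; reduction = 29 × $60 = $1,740, leaving $2,100.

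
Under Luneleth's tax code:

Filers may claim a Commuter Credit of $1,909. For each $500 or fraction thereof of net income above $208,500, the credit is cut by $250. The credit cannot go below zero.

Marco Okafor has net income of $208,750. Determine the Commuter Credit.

$1,659

Commuter Credit: income exceeds $208,500 by $250, which is 1 full-or-partial $500 increment; reduction = 1 × $250 = $250, leaving $1,659.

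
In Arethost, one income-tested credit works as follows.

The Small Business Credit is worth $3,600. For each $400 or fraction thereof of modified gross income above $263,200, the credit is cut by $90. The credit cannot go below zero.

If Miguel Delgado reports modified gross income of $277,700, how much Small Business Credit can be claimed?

$270

Small Business Credit: income exceeds $263,200 by $14,500, which is 37 full-or-partial $400 increments; reduction = 37 × $90 = $3,330, leaving $270.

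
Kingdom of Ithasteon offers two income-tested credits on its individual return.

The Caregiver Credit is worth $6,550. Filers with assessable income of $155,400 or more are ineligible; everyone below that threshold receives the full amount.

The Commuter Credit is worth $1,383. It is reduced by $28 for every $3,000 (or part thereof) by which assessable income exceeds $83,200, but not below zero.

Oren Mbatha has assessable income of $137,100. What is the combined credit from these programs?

$7,429

Caregiver Credit: $137,100 is below the $155,400 cutoff, so the full $6,550 applies.
Commuter Credit: income exceeds $83,200 by $53,900, which is 18 full-or-partial $3,000 increments; reduction = 18 × $28 = $504, leaving $879.
Total: $6,550 + $879 = $7,429.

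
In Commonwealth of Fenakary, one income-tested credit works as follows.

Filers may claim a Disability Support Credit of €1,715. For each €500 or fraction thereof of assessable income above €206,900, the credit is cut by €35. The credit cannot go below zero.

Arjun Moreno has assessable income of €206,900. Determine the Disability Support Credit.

Disability Support Credit: €206,900 is at or below the €206,900 threshold, so the full €1,715 applies.

€1,715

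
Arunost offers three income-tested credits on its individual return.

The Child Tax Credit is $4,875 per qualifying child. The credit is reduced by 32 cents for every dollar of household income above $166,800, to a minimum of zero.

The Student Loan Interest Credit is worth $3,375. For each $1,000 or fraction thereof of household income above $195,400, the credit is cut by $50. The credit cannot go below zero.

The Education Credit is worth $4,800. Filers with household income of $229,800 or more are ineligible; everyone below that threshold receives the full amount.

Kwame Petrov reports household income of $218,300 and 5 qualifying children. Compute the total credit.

$14,920

Child Tax Credit: base = 5 × $4,875 = $24,375. 32% of the $51,500 excess over $166,800 is $16,480; credit = $24,375 − $16,480 = $7,895.
Student Loan Interest Credit: income exceeds $195,400 by $22,900, which is 23 full-or-partial $1,000 increments; reduction = 23 × $50 = $1,150, leaving $2,225.
Education Credit: $218,300 is below the $229,800 cutoff, so the full $4,800 applies.
Total: $7,895 + $2,225 + $4,800 = $14,920.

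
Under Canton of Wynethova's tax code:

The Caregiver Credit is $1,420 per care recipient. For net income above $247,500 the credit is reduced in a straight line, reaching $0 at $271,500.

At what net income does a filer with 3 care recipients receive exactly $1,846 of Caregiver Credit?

Full credit = 3 × $1,420 = $4,260.
$1,846 is 1,846/4,260 of the full $4,260, so 2,414/4,260 of the $24,000 range has been used: income = $247,500 + $24,000 × 2,414/4,260 = $261,100.

$261,100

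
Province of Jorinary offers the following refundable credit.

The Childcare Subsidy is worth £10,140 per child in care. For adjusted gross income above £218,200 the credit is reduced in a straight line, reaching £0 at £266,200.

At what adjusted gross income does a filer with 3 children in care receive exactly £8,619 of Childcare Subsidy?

£252,600

Full credit = 3 × £10,140 = £30,420.
£8,619 is 8,619/30,420 of the full £30,420, so 21,801/30,420 of the £48,000 range has been used: income = £218,200 + £48,000 × 21,801/30,420 = £252,600.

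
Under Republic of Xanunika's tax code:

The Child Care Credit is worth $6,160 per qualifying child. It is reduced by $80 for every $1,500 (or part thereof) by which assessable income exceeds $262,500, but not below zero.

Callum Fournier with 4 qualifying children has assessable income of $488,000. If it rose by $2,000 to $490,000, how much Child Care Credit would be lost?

At $488,000 — base = 4 × $6,160 = $24,640. income exceeds $262,500 by $225,500, which is 151 full-or-partial $1,500 increments; reduction = 151 × $80 = $12,080, leaving $12,560.
At $490,000 — base = 4 × $6,160 = $24,640. income exceeds $262,500 by $227,500, which is 152 full-or-partial $1,500 increments; reduction = 152 × $80 = $12,160, leaving $12,480.
Lost: $12,560 − $12,480 = $80.

$80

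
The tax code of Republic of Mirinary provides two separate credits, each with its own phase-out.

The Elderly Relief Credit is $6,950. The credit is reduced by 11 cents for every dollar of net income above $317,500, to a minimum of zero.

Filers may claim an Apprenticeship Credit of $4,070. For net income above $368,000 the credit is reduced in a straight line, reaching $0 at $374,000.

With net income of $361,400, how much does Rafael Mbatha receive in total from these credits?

$6,191

Elderly Relief Credit: 11% of the $43,900 excess over $317,500 is $4,829; credit = $6,950 − $4,829 = $2,121.
Apprenticeship Credit: $361,400 is at or below the $368,000 threshold, so the full $4,070 applies.
Total: $2,121 + $4,070 = $6,191.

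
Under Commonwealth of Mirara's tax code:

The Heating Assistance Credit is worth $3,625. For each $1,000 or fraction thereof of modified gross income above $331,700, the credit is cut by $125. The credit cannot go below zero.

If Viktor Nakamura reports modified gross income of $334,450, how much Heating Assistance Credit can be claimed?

$3,250

Heating Assistance Credit: income exceeds $331,700 by $2,750, which is 3 full-or-partial $1,000 increments; reduction = 3 × $125 = $375, leaving $3,250.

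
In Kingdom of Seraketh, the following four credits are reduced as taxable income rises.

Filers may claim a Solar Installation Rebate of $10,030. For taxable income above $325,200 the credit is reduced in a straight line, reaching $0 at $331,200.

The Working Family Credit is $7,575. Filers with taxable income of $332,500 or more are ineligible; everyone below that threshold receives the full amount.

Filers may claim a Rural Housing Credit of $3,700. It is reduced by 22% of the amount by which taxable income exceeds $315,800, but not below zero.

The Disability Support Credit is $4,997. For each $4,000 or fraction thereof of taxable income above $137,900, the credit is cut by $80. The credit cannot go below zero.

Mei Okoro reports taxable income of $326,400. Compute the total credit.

$18,124

Solar Installation Rebate: $326,400 is $1,200 into a $6,000 phase-out range, leaving 4,800/6,000 of the credit: $10,030 × 4,800/6,000 = $8,024.
Working Family Credit: $326,400 is below the $332,500 cutoff, so the full $7,575 applies.
Rural Housing Credit: 22% of the $10,600 excess over $315,800 is $2,332; credit = $3,700 − $2,332 = $1,368.
Disability Support Credit: income exceeds $137,900 by $188,500, which is 48 full-or-partial $4,000 increments; reduction = 48 × $80 = $3,840, leaving $1,157.
Total: $8,024 + $7,575 + $1,368 + $1,157 = $18,124.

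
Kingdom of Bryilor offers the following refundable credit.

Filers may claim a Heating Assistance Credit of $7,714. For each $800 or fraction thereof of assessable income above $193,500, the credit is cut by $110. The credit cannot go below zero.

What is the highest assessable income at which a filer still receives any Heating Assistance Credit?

After 70 increments the reduction is 70 × $110 = $7,700, leaving $14; one more increment wipes it out. Increment 70 ends at excess 70 × $800 = $56,000, so the highest qualifying income is $193,500 + $56,000 = $249,500.

$249,500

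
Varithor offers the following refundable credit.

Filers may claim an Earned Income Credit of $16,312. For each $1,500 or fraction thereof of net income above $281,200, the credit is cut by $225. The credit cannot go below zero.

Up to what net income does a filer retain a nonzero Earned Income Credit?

After 72 increments the reduction is 72 × $225 = $16,200, leaving $112; one more increment wipes it out. Increment 72 ends at excess 72 × $1,500 = $108,000, so the highest qualifying income is $281,200 + $108,000 = $389,200.

$389,200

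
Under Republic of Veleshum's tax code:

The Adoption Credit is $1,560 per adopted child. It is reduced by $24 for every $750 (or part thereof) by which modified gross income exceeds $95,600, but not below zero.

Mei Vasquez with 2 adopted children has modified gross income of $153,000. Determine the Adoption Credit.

Adoption Credit: base = 2 × $1,560 = $3,120. income exceeds $95,600 by $57,400, which is 77 full-or-partial $750 increments; reduction = 77 × $24 = $1,848, leaving $1,272.

$1,272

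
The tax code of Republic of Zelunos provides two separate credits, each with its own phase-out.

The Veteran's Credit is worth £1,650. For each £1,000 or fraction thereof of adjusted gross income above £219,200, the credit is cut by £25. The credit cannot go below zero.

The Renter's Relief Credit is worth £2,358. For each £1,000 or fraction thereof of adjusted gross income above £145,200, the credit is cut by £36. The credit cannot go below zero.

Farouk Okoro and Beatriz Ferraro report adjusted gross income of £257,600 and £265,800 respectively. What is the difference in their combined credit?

Farouk (£257,600): Veteran's Credit: income exceeds £219,200 by £38,400, which is 39 full-or-partial £1,000 increments; reduction = 39 × £25 = £975, leaving £675. Renter's Relief Credit: income exceeds £145,200 by £112,400 → 113 increments × £36 = £4,068 ≥ base, so the credit is £0. total £675 + £0 = £675
Beatriz (£265,800): Veteran's Credit: income exceeds £219,200 by £46,600, which is 47 full-or-partial £1,000 increments; reduction = 47 × £25 = £1,175, leaving £475. Renter's Relief Credit: income exceeds £145,200 by £120,600 → 121 increments × £36 = £4,356 ≥ base, so the credit is £0. total £475 + £0 = £475
Difference: |£675 − £475| = £200.

£200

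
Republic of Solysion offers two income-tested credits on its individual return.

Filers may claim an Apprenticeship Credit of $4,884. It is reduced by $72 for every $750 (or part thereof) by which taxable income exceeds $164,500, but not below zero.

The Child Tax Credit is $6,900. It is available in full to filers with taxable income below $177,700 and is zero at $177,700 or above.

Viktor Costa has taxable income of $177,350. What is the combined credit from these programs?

Apprenticeship Credit: income exceeds $164,500 by $12,850, which is 18 full-or-partial $750 increments; reduction = 18 × $72 = $1,296, leaving $3,588.
Child Tax Credit: $177,350 is below the $177,700 cutoff, so the full $6,900 applies.
Total: $3,588 + $6,900 = $10,488.

$10,488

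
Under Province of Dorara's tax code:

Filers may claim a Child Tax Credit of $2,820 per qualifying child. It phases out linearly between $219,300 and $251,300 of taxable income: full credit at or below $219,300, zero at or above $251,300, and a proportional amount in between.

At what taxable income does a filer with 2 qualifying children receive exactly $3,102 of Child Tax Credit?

Full credit = 2 × $2,820 = $5,640.
$3,102 is 3,102/5,640 of the full $5,640, so 2,538/5,640 of the $32,000 range has been used: income = $219,300 + $32,000 × 2,538/5,640 = $233,700.

$233,700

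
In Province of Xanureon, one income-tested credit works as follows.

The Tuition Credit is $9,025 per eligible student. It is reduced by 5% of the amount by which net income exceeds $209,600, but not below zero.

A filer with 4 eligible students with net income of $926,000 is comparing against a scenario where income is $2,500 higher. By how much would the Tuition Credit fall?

At $926,000 — base = 4 × $9,025 = $36,100. 5% of the $716,400 excess over $209,600 is $35,820; credit = $36,100 − $35,820 = $280.
At $928,500 — base = 4 × $9,025 = $36,100. 5% of the $718,900 excess over $209,600 is $35,945; credit = $36,100 − $35,945 = $155.
Lost: $280 − $155 = $125.

$125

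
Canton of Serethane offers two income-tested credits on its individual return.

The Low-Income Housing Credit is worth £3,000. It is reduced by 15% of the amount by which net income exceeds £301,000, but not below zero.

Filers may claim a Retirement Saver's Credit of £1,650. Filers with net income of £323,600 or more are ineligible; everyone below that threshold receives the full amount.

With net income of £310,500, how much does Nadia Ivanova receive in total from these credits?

Low-Income Housing Credit: 15% of the £9,500 excess over £301,000 is £1,425; credit = £3,000 − £1,425 = £1,575.
Retirement Saver's Credit: £310,500 is below the £323,600 cutoff, so the full £1,650 applies.
Total: £1,575 + £1,650 = £3,225.

£3,225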